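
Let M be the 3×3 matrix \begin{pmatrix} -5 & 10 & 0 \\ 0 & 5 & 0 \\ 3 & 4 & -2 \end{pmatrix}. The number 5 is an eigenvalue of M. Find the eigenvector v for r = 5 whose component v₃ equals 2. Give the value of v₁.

2

M − 5I = [[-10, 10, 0], [0, 0, 0], [3, 4, -7]].
Solving (M − 5I)v = 0 gives the eigenspace spanned by (2, 2, 2).
With v₃ = 2, v = (2, 2, 2), so v₁ = 2.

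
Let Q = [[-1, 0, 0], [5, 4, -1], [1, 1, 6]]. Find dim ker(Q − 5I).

1

Q − 5I = [[-6, 0, 0], [5, -1, -1], [1, 1, 1]].
This matrix has rank 2, so its null space has dimension 3 − 2 = 1.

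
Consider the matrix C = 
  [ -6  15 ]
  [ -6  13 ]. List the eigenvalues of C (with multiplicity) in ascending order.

Characteristic polynomial: p(t) = t^2 - 7t + 12 = (t - 4)(t - 3).
Roots (with multiplicity): 3, 4.

3, 4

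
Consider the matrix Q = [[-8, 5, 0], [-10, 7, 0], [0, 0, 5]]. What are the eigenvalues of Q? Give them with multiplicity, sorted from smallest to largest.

Characteristic polynomial: p(s) = s^3 - 4s^2 - 11s + 30 = (s - 5)(s - 2)(s + 3).
Roots (with multiplicity): -3, 2, 5.

-3, 2, 5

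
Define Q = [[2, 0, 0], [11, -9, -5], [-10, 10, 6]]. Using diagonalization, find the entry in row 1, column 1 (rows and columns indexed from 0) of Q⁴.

Characteristic polynomial: t^3 + t^2 - 10t + 8 = (t - 2)(t - 1)(t + 4), so the eigenvalues are -4, 1, 2.
t=1: eigenvector (0, -1, 2).
t=2: eigenvector (1, 1, 0).
t=-4: eigenvector (0, -1, 1).
P = [[0, 1, 0], [-1, 1, -1], [2, 0, 1]], D = diag(1, 2, -4), P⁻¹ = [[-1, 1, 1], [1, 0, 0], [2, -2, -1]].
Q⁴ = P·diag(1, 16, 256)·P⁻¹ = [[16, 0, 0], [-495, 511, 255], [510, -510, -254]].
The requested entry is 511.

511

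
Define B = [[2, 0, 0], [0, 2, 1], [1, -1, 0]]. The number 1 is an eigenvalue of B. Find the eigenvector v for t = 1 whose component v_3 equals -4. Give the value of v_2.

4

B − 1I = [[1, 0, 0], [0, 1, 1], [1, -1, -1]].
Solving (B − 1I)v = 0 gives the eigenspace spanned by (0, 4, -4).
With v_3 = -4, v = (0, 4, -4), so v_2 = 4.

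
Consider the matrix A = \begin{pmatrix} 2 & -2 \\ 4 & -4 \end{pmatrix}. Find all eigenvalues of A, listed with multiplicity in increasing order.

-2, 0

Characteristic polynomial: p(r) = r^2 + 2r = r(r + 2).
Roots (with multiplicity): -2, 0.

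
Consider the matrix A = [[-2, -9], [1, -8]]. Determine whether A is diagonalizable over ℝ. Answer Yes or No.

No

Characteristic polynomial: p(t) = t^2 + 10t + 25 = (t + 5)^2.
t = -5 has algebraic multiplicity 2; rank(A + 5I) = 1, so geometric multiplicity = 1.
Geometric multiplicity < algebraic multiplicity, so A is not diagonalizable.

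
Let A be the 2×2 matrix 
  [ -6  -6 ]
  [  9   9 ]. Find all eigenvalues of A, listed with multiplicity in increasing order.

Characteristic polynomial: p(r) = r^2 - 3r = r(r - 3).
Roots (with multiplicity): 0, 3.

0, 3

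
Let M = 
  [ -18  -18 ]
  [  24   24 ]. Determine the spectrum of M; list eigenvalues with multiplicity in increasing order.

0, 6

Characteristic polynomial: p(μ) = μ^2 - 6μ = μ(μ - 6).
Roots (with multiplicity): 0, 6.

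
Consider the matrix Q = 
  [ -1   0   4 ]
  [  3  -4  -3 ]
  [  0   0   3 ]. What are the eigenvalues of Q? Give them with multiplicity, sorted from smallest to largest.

Characteristic polynomial: p(r) = r^3 + 2r^2 - 11r - 12 = (r - 3)(r + 1)(r + 4).
Roots (with multiplicity): -4, -1, 3.

-4, -1, 3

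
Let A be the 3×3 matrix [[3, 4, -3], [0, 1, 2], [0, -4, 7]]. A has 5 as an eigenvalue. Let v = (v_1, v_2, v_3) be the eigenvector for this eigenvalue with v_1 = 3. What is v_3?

A − 5I = [[-2, 4, -3], [0, -4, 2], [0, -4, 2]].
Solving (A − 5I)v = 0 gives the eigenspace spanned by (3, -3, -6).
With v_1 = 3, v = (3, -3, -6), so v_3 = -6.

-6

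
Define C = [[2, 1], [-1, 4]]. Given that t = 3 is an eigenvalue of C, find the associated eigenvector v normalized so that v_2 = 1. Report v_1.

C − 3I = [[-1, 1], [-1, 1]].
Solving (C − 3I)v = 0 gives the eigenspace spanned by (1, 1).
With v_2 = 1, v = (1, 1), so v_1 = 1.

1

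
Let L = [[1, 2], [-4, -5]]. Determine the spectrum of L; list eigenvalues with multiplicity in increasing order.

-3, -1

Characteristic polynomial: p(λ) = λ^2 + 4λ + 3 = (λ + 1)(λ + 3).
Roots (with multiplicity): -3, -1.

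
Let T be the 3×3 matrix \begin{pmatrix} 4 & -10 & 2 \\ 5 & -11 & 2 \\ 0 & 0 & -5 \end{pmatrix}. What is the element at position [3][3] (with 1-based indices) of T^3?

-125

Characteristic polynomial: λ^3 + 12λ^2 + 41λ + 30 = (λ + 1)(λ + 5)(λ + 6), so the eigenvalues are -6, -5, -1.
λ=-6: eigenvector (-1, -1, 0).
λ=-1: eigenvector (2, 1, 0).
λ=-5: eigenvector (2, 2, 1).
P = [[-1, 2, 2], [-1, 1, 2], [0, 0, 1]], D = diag(-6, -1, -5), P⁻¹ = [[1, -2, 2], [1, -1, 0], [0, 0, 1]].
T³ = P·diag(-216, -1, -125)·P⁻¹ = [[214, -430, 182], [215, -431, 182], [0, 0, -125]].
The requested entry is -125.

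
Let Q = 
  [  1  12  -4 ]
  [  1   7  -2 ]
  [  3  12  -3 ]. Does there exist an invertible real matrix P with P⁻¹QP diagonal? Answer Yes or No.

No

Characteristic polynomial: p(μ) = μ^3 - 5μ^2 + 7μ - 3 = (μ - 3)(μ - 1)^2.
μ = 1 has algebraic multiplicity 2; rank(Q − 1I) = 2, so geometric multiplicity = 1.
Geometric multiplicity < algebraic multiplicity, so Q is not diagonalizable.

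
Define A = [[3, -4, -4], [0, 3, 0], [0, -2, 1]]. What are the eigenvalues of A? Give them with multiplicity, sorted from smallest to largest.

1, 3, 3

Characteristic polynomial: p(s) = s^3 - 7s^2 + 15s - 9 = (s - 3)^2(s - 1).
Roots (with multiplicity): 1, 3, 3.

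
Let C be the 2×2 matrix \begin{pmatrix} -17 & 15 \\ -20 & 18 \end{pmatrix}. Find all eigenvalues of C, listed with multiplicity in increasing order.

-2, 3

Characteristic polynomial: p(r) = r^2 - r - 6 = (r - 3)(r + 2).
Roots (with multiplicity): -2, 3.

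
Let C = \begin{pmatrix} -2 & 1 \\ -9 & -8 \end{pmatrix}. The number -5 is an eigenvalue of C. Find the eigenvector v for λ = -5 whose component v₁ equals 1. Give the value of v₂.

C + 5I = [[3, 1], [-9, -3]].
Solving (C + 5I)v = 0 gives the eigenspace spanned by (1, -3).
With v₁ = 1, v = (1, -3), so v₂ = -3.

-3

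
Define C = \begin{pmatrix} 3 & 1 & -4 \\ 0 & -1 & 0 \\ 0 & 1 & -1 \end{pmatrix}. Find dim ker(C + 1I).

C + 1I = [[4, 1, -4], [0, 0, 0], [0, 1, 0]].
This matrix has rank 2, so its null space has dimension 3 − 2 = 1.

1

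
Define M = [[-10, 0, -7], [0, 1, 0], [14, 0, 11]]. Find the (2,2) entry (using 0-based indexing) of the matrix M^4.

431

Characteristic polynomial: μ^3 - 2μ^2 - 11μ + 12 = (μ - 4)(μ - 1)(μ + 3), so the eigenvalues are -3, 1, 4.
μ=4: eigenvector (-1, 0, 2).
μ=-3: eigenvector (-1, 0, 1).
μ=1: eigenvector (0, 1, 0).
P = [[-1, -1, 0], [0, 0, 1], [2, 1, 0]], D = diag(4, -3, 1), P⁻¹ = [[1, 0, 1], [-2, 0, -1], [0, 1, 0]].
M⁴ = P·diag(256, 81, 1)·P⁻¹ = [[-94, 0, -175], [0, 1, 0], [350, 0, 431]].
The requested entry is 431.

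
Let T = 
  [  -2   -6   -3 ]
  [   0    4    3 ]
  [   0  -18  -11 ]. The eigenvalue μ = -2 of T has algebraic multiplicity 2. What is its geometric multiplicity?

2

T + 2I = [[0, -6, -3], [0, 6, 3], [0, -18, -9]].
This matrix has rank 1, so its null space has dimension 3 − 1 = 2.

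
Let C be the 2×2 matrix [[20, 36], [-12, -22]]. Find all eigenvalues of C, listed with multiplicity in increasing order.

Characteristic polynomial: p(t) = t^2 + 2t - 8 = (t - 2)(t + 4).
Roots (with multiplicity): -4, 2.

-4, 2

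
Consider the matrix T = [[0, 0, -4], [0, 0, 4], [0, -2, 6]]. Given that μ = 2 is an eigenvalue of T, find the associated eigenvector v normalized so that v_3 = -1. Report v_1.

2

T − 2I = [[-2, 0, -4], [0, -2, 4], [0, -2, 4]].
Solving (T − 2I)v = 0 gives the eigenspace spanned by (2, -2, -1).
With v_3 = -1, v = (2, -2, -1), so v_1 = 2.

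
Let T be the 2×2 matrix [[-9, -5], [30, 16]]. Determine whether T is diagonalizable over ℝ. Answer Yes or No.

Yes

Characteristic polynomial: p(λ) = λ^2 - 7λ + 6 = (λ - 6)(λ - 1).
All 2 eigenvalues are distinct, so T is diagonalizable.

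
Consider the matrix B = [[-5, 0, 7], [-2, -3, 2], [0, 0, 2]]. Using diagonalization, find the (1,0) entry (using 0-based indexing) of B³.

-98

Characteristic polynomial: r^3 + 6r^2 - r - 30 = (r - 2)(r + 3)(r + 5), so the eigenvalues are -5, -3, 2.
r=-3: eigenvector (0, 1, 0).
r=-5: eigenvector (1, 1, 0).
r=2: eigenvector (1, 0, 1).
P = [[0, 1, 1], [1, 1, 0], [0, 0, 1]], D = diag(-3, -5, 2), P⁻¹ = [[-1, 1, 1], [1, 0, -1], [0, 0, 1]].
B³ = P·diag(-27, -125, 8)·P⁻¹ = [[-125, 0, 133], [-98, -27, 98], [0, 0, 8]].
The requested entry is -98.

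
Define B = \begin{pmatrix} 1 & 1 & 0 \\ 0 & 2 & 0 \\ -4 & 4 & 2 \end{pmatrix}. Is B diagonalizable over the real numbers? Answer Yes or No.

Yes

Characteristic polynomial: p(λ) = λ^3 - 5λ^2 + 8λ - 4 = (λ - 2)^2(λ - 1).
λ = 2 has algebraic multiplicity 2; rank(B − 2I) = 1, so geometric multiplicity = 2.
Every eigenvalue has geometric = algebraic multiplicity, so B is diagonalizable.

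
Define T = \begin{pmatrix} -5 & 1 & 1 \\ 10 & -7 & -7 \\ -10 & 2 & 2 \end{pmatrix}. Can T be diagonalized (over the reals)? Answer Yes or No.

Characteristic polynomial: p(λ) = λ^3 + 10λ^2 + 25λ = λ(λ + 5)^2.
λ = -5 has algebraic multiplicity 2; rank(T + 5I) = 2, so geometric multiplicity = 1.
Geometric multiplicity < algebraic multiplicity, so T is not diagonalizable.

No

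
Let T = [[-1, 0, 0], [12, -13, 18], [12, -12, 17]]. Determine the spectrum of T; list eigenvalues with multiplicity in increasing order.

Characteristic polynomial: p(λ) = λ^3 - 3λ^2 - 9λ - 5 = (λ - 5)(λ + 1)^2.
Roots (with multiplicity): -1, -1, 5.

-1, -1, 5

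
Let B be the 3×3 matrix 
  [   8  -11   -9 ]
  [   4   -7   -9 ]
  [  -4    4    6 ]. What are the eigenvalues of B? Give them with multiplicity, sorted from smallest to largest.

Characteristic polynomial: p(λ) = λ^3 - 7λ^2 - 6λ + 72 = (λ - 6)(λ - 4)(λ + 3).
Roots (with multiplicity): -3, 4, 6.

-3, 4, 6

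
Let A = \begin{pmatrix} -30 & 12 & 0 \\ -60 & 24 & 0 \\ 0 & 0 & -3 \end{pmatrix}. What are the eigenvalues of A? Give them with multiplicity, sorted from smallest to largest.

Characteristic polynomial: p(r) = r^3 + 9r^2 + 18r = r(r + 3)(r + 6).
Roots (with multiplicity): -6, -3, 0.

-6, -3, 0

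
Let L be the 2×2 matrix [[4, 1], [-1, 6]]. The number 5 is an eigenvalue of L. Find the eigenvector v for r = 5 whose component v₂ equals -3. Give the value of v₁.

L − 5I = [[-1, 1], [-1, 1]].
Solving (L − 5I)v = 0 gives the eigenspace spanned by (-3, -3).
With v₂ = -3, v = (-3, -3), so v₁ = -3.

-3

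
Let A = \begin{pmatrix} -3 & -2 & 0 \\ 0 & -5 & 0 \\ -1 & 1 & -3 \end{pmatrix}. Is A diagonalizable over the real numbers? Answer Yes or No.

Characteristic polynomial: p(r) = r^3 + 11r^2 + 39r + 45 = (r + 3)^2(r + 5).
r = -3 has algebraic multiplicity 2; rank(A + 3I) = 2, so geometric multiplicity = 1.
Geometric multiplicity < algebraic multiplicity, so A is not diagonalizable.

No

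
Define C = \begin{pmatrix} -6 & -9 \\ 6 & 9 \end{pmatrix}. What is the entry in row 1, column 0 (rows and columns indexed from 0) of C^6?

1458

Characteristic polynomial: s^2 - 3s = s(s - 3), so the eigenvalues are 0, 3.
s=3: eigenvector (1, -1).
s=0: eigenvector (3, -2).
P = [[1, 3], [-1, -2]], D = diag(3, 0), P⁻¹ = [[-2, -3], [1, 1]].
C⁶ = P·diag(729, 0)·P⁻¹ = [[-1458, -2187], [1458, 2187]].
The requested entry is 1458.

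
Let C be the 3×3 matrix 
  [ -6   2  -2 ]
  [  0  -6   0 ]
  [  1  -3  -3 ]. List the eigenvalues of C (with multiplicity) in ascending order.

-6, -5, -4

Characteristic polynomial: p(μ) = μ^3 + 15μ^2 + 74μ + 120 = (μ + 4)(μ + 5)(μ + 6).
Roots (with multiplicity): -6, -5, -4.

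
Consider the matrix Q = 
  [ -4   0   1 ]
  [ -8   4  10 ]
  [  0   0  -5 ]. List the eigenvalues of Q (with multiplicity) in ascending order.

-5, -4, 4

Characteristic polynomial: p(μ) = μ^3 + 5μ^2 - 16μ - 80 = (μ - 4)(μ + 4)(μ + 5).
Roots (with multiplicity): -5, -4, 4.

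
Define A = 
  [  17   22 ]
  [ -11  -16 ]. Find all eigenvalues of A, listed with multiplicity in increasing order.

-5, 6

Characteristic polynomial: p(t) = t^2 - t - 30 = (t - 6)(t + 5).
Roots (with multiplicity): -5, 6.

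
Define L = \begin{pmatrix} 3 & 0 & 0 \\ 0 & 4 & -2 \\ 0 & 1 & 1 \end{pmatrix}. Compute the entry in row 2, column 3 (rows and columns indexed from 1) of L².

Characteristic polynomial: λ^3 - 8λ^2 + 21λ - 18 = (λ - 3)^2(λ - 2), so the eigenvalues are 2, 3, 3.
λ=3: eigenvector (1, 0, 0).
λ=3: eigenvector (0, 2, 1).
λ=2: eigenvector (0, 1, 1).
P = [[1, 0, 0], [0, 2, 1], [0, 1, 1]], D = diag(3, 3, 2), P⁻¹ = [[1, 0, 0], [0, 1, -1], [0, -1, 2]].
L² = P·diag(9, 9, 4)·P⁻¹ = [[9, 0, 0], [0, 14, -10], [0, 5, -1]].
The requested entry is -10.

-10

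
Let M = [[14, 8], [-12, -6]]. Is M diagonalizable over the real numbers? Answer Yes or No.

Characteristic polynomial: p(r) = r^2 - 8r + 12 = (r - 6)(r - 2).
All 2 eigenvalues are distinct, so M is diagonalizable.

Yes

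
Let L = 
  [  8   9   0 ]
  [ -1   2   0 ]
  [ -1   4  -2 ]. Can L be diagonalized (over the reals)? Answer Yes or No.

Characteristic polynomial: p(s) = s^3 - 8s^2 + 5s + 50 = (s - 5)^2(s + 2).
s = 5 has algebraic multiplicity 2; rank(L − 5I) = 2, so geometric multiplicity = 1.
Geometric multiplicity < algebraic multiplicity, so L is not diagonalizable.

No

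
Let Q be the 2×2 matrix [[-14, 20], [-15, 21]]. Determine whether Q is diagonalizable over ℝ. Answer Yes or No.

Yes

Characteristic polynomial: p(t) = t^2 - 7t + 6 = (t - 6)(t - 1).
All 2 eigenvalues are distinct, so Q is diagonalizable.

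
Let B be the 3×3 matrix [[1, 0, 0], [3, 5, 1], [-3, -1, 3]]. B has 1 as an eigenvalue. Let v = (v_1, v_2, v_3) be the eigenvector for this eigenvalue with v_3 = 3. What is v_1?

B − 1I = [[0, 0, 0], [3, 4, 1], [-3, -1, 2]].
Solving (B − 1I)v = 0 gives the eigenspace spanned by (3, -3, 3).
With v_3 = 3, v = (3, -3, 3), so v_1 = 3.

3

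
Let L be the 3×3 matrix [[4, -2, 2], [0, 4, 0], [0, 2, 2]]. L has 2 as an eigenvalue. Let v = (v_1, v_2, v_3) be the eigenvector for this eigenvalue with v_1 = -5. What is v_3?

L − 2I = [[2, -2, 2], [0, 2, 0], [0, 2, 0]].
Solving (L − 2I)v = 0 gives the eigenspace spanned by (-5, 0, 5).
With v_1 = -5, v = (-5, 0, 5), so v_3 = 5.

5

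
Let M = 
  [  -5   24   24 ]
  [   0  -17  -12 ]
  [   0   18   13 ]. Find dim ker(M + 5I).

M + 5I = [[0, 24, 24], [0, -12, -12], [0, 18, 18]].
This matrix has rank 1, so its null space has dimension 3 − 1 = 2.

2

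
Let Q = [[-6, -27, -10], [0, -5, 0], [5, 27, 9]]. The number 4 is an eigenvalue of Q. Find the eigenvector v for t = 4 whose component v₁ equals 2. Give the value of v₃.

-2

Q − 4I = [[-10, -27, -10], [0, -9, 0], [5, 27, 5]].
Solving (Q − 4I)v = 0 gives the eigenspace spanned by (2, 0, -2).
With v₁ = 2, v = (2, 0, -2), so v₃ = -2.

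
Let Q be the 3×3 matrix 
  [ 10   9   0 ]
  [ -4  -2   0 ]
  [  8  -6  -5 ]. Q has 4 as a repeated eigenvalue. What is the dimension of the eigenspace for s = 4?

1

Q − 4I = [[6, 9, 0], [-4, -6, 0], [8, -6, -9]].
This matrix has rank 2, so its null space has dimension 3 − 2 = 1.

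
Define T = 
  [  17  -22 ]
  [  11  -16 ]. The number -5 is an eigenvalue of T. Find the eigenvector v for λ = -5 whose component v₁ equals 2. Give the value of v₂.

2

T + 5I = [[22, -22], [11, -11]].
Solving (T + 5I)v = 0 gives the eigenspace spanned by (2, 2).
With v₁ = 2, v = (2, 2), so v₂ = 2.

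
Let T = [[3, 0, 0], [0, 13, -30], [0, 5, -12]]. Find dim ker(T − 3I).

T − 3I = [[0, 0, 0], [0, 10, -30], [0, 5, -15]].
This matrix has rank 1, so its null space has dimension 3 − 1 = 2.

2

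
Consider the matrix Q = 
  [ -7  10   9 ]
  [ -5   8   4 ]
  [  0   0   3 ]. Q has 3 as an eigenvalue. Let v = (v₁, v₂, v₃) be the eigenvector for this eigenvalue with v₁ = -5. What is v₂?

-5

Q − 3I = [[-10, 10, 9], [-5, 5, 4], [0, 0, 0]].
Solving (Q − 3I)v = 0 gives the eigenspace spanned by (-5, -5, 0).
With v₁ = -5, v = (-5, -5, 0), so v₂ = -5.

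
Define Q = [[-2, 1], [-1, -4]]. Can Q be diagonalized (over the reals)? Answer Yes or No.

Characteristic polynomial: p(r) = r^2 + 6r + 9 = (r + 3)^2.
r = -3 has algebraic multiplicity 2; rank(Q + 3I) = 1, so geometric multiplicity = 1.
Geometric multiplicity < algebraic multiplicity, so Q is not diagonalizable.

No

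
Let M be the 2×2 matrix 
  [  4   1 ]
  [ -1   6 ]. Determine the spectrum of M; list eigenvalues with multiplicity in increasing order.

5, 5

Characteristic polynomial: p(λ) = λ^2 - 10λ + 25 = (λ - 5)^2.
Roots (with multiplicity): 5, 5.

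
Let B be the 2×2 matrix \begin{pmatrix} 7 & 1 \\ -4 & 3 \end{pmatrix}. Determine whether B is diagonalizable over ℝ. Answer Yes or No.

No

Characteristic polynomial: p(λ) = λ^2 - 10λ + 25 = (λ - 5)^2.
λ = 5 has algebraic multiplicity 2; rank(B − 5I) = 1, so geometric multiplicity = 1.
Geometric multiplicity < algebraic multiplicity, so B is not diagonalizable.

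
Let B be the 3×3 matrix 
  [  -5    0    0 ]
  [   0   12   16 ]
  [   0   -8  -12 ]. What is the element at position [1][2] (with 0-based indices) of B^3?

256

Characteristic polynomial: t^3 + 5t^2 - 16t - 80 = (t - 4)(t + 4)(t + 5), so the eigenvalues are -5, -4, 4.
t=-5: eigenvector (1, 0, 0).
t=4: eigenvector (0, -2, 1).
t=-4: eigenvector (0, -1, 1).
P = [[1, 0, 0], [0, -2, -1], [0, 1, 1]], D = diag(-5, 4, -4), P⁻¹ = [[1, 0, 0], [0, -1, -1], [0, 1, 2]].
B³ = P·diag(-125, 64, -64)·P⁻¹ = [[-125, 0, 0], [0, 192, 256], [0, -128, -192]].
The requested entry is 256.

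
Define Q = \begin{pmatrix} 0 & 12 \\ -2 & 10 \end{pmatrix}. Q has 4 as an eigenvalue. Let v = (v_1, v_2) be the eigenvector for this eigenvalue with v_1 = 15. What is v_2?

5

Q − 4I = [[-4, 12], [-2, 6]].
Solving (Q − 4I)v = 0 gives the eigenspace spanned by (15, 5).
With v_1 = 15, v = (15, 5), so v_2 = 5.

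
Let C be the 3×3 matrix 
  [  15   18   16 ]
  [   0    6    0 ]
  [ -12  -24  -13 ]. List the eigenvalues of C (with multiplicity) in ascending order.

Characteristic polynomial: p(r) = r^3 - 8r^2 + 9r + 18 = (r - 6)(r - 3)(r + 1).
Roots (with multiplicity): -1, 3, 6.

-1, 3, 6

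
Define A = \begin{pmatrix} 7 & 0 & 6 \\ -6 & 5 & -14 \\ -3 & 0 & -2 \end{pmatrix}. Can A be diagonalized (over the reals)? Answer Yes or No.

Yes

Characteristic polynomial: p(λ) = λ^3 - 10λ^2 + 29λ - 20 = (λ - 5)(λ - 4)(λ - 1).
All 3 eigenvalues are distinct, so A is diagonalizable.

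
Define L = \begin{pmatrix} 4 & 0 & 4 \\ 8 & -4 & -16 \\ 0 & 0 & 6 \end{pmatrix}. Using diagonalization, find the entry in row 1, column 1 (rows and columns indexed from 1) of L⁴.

Characteristic polynomial: μ^3 - 6μ^2 - 16μ + 96 = (μ - 6)(μ - 4)(μ + 4), so the eigenvalues are -4, 4, 6.
μ=6: eigenvector (2, 0, 1).
μ=-4: eigenvector (0, 1, 0).
μ=4: eigenvector (1, 1, 0).
P = [[2, 0, 1], [0, 1, 1], [1, 0, 0]], D = diag(6, -4, 4), P⁻¹ = [[0, 0, 1], [-1, 1, 2], [1, 0, -2]].
L⁴ = P·diag(1296, 256, 256)·P⁻¹ = [[256, 0, 2080], [0, 256, 0], [0, 0, 1296]].
The requested entry is 256.

256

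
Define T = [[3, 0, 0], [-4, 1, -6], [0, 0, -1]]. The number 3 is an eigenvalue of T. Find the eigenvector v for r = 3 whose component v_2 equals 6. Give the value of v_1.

-3

T − 3I = [[0, 0, 0], [-4, -2, -6], [0, 0, -4]].
Solving (T − 3I)v = 0 gives the eigenspace spanned by (-3, 6, 0).
With v_2 = 6, v = (-3, 6, 0), so v_1 = -3.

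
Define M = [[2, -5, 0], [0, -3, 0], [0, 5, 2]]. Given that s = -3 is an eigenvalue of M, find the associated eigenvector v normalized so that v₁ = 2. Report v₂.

2

M + 3I = [[5, -5, 0], [0, 0, 0], [0, 5, 5]].
Solving (M + 3I)v = 0 gives the eigenspace spanned by (2, 2, -2).
With v₁ = 2, v = (2, 2, -2), so v₂ = 2.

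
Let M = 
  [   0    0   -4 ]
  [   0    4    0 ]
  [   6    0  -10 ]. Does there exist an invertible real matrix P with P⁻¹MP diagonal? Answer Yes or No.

Yes

Characteristic polynomial: p(t) = t^3 + 6t^2 - 16t - 96 = (t - 4)(t + 4)(t + 6).
All 3 eigenvalues are distinct, so M is diagonalizable.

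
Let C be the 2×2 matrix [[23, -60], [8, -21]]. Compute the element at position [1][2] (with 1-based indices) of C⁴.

-1200

Characteristic polynomial: s^2 - 2s - 3 = (s - 3)(s + 1), so the eigenvalues are -1, 3.
s=-1: eigenvector (-5, -2).
s=3: eigenvector (3, 1).
P = [[-5, 3], [-2, 1]], D = diag(-1, 3), P⁻¹ = [[1, -3], [2, -5]].
C⁴ = P·diag(1, 81)·P⁻¹ = [[481, -1200], [160, -399]].
The requested entry is -1200.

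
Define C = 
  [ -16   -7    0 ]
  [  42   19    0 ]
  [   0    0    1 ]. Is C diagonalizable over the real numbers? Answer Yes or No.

Yes

Characteristic polynomial: p(s) = s^3 - 4s^2 - 7s + 10 = (s - 5)(s - 1)(s + 2).
All 3 eigenvalues are distinct, so C is diagonalizable.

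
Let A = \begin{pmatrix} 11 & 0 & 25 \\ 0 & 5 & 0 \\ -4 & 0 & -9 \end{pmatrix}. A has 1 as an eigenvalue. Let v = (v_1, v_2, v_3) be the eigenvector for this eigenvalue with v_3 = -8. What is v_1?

20

A − 1I = [[10, 0, 25], [0, 4, 0], [-4, 0, -10]].
Solving (A − 1I)v = 0 gives the eigenspace spanned by (20, 0, -8).
With v_3 = -8, v = (20, 0, -8), so v_1 = 20.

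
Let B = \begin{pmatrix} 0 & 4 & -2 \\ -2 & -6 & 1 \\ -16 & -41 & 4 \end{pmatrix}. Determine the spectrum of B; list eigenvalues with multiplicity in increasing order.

-4, 1, 1

Characteristic polynomial: p(r) = r^3 + 2r^2 - 7r + 4 = (r - 1)^2(r + 4).
Roots (with multiplicity): -4, 1, 1.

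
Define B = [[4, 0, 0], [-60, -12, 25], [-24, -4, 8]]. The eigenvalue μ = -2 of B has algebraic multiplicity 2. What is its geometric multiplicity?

1

B + 2I = [[6, 0, 0], [-60, -10, 25], [-24, -4, 10]].
This matrix has rank 2, so its null space has dimension 3 − 2 = 1.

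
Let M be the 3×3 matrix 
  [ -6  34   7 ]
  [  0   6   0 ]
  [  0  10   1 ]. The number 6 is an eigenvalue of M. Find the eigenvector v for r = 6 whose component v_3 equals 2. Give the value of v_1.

4

M − 6I = [[-12, 34, 7], [0, 0, 0], [0, 10, -5]].
Solving (M − 6I)v = 0 gives the eigenspace spanned by (4, 1, 2).
With v_3 = 2, v = (4, 1, 2), so v_1 = 4.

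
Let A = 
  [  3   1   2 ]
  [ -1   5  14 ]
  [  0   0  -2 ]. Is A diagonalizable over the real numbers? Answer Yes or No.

Characteristic polynomial: p(s) = s^3 - 6s^2 + 32 = (s - 4)^2(s + 2).
s = 4 has algebraic multiplicity 2; rank(A − 4I) = 2, so geometric multiplicity = 1.
Geometric multiplicity < algebraic multiplicity, so A is not diagonalizable.

No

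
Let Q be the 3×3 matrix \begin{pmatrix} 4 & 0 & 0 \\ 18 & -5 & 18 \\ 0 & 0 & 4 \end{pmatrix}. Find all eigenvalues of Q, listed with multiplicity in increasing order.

Characteristic polynomial: p(t) = t^3 - 3t^2 - 24t + 80 = (t - 4)^2(t + 5).
Roots (with multiplicity): -5, 4, 4.

-5, 4, 4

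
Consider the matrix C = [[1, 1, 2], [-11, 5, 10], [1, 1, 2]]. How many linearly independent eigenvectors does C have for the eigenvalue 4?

C − 4I = [[-3, 1, 2], [-11, 1, 10], [1, 1, -2]].
This matrix has rank 2, so its null space has dimension 3 − 2 = 1.

1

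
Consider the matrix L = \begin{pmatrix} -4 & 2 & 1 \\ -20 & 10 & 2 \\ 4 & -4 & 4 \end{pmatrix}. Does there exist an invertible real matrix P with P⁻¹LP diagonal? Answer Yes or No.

Characteristic polynomial: p(λ) = λ^3 - 10λ^2 + 28λ - 24 = (λ - 6)(λ - 2)^2.
λ = 2 has algebraic multiplicity 2; rank(L − 2I) = 2, so geometric multiplicity = 1.
Geometric multiplicity < algebraic multiplicity, so L is not diagonalizable.

No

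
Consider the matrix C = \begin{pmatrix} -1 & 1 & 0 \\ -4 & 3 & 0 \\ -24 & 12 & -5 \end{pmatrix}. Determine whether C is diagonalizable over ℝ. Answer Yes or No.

No

Characteristic polynomial: p(μ) = μ^3 + 3μ^2 - 9μ + 5 = (μ - 1)^2(μ + 5).
μ = 1 has algebraic multiplicity 2; rank(C − 1I) = 2, so geometric multiplicity = 1.
Geometric multiplicity < algebraic multiplicity, so C is not diagonalizable.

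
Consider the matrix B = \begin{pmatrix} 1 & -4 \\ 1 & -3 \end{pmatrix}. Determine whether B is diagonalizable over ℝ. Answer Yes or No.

No

Characteristic polynomial: p(λ) = λ^2 + 2λ + 1 = (λ + 1)^2.
λ = -1 has algebraic multiplicity 2; rank(B + 1I) = 1, so geometric multiplicity = 1.
Geometric multiplicity < algebraic multiplicity, so B is not diagonalizable.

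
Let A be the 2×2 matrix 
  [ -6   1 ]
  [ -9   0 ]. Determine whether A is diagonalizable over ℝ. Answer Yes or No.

Characteristic polynomial: p(r) = r^2 + 6r + 9 = (r + 3)^2.
r = -3 has algebraic multiplicity 2; rank(A + 3I) = 1, so geometric multiplicity = 1.
Geometric multiplicity < algebraic multiplicity, so A is not diagonalizable.

No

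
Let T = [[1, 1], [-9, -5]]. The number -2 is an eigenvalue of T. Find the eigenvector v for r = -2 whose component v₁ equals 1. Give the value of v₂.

-3

T + 2I = [[3, 1], [-9, -3]].
Solving (T + 2I)v = 0 gives the eigenspace spanned by (1, -3).
With v₁ = 1, v = (1, -3), so v₂ = -3.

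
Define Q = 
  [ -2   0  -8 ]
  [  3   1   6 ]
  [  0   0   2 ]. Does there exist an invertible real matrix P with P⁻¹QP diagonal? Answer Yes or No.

Yes

Characteristic polynomial: p(λ) = λ^3 - λ^2 - 4λ + 4 = (λ - 2)(λ - 1)(λ + 2).
All 3 eigenvalues are distinct, so Q is diagonalizable.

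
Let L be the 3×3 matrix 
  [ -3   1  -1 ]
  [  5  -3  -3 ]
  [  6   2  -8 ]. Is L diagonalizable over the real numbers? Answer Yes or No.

Characteristic polynomial: p(r) = r^3 + 14r^2 + 64r + 96 = (r + 4)^2(r + 6).
r = -4 has algebraic multiplicity 2; rank(L + 4I) = 2, so geometric multiplicity = 1.
Geometric multiplicity < algebraic multiplicity, so L is not diagonalizable.

No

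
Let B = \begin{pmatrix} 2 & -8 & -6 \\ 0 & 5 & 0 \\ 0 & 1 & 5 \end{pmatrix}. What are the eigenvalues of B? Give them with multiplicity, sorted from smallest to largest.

2, 5, 5

Characteristic polynomial: p(t) = t^3 - 12t^2 + 45t - 50 = (t - 5)^2(t - 2).
Roots (with multiplicity): 2, 5, 5.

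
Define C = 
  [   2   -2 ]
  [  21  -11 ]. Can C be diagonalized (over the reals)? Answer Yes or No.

Yes

Characteristic polynomial: p(r) = r^2 + 9r + 20 = (r + 4)(r + 5).
All 2 eigenvalues are distinct, so C is diagonalizable.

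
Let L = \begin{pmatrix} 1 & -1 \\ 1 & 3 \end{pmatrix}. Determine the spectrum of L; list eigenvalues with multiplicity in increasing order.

Characteristic polynomial: p(μ) = μ^2 - 4μ + 4 = (μ - 2)^2.
Roots (with multiplicity): 2, 2.

2, 2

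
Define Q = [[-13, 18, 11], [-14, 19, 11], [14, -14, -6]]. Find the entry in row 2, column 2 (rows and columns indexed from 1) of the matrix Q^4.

-1965

Characteristic polynomial: λ^3 - 31λ + 30 = (λ - 5)(λ - 1)(λ + 6), so the eigenvalues are -6, 1, 5.
λ=1: eigenvector (-1, -2, 2).
λ=-6: eigenvector (-1, -1, 1).
λ=5: eigenvector (1, 1, 0).
P = [[-1, -1, 1], [-2, -1, 1], [2, 1, 0]], D = diag(1, -6, 5), P⁻¹ = [[1, -1, 0], [-2, 2, 1], [0, 1, 1]].
Q⁴ = P·diag(1, 1296, 625)·P⁻¹ = [[2591, -1966, -671], [2590, -1965, -671], [-2590, 2590, 1296]].
The requested entry is -1965.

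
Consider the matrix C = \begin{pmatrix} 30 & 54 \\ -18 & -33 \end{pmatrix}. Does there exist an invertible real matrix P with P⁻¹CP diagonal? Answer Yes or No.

Yes

Characteristic polynomial: p(r) = r^2 + 3r - 18 = (r - 3)(r + 6).
All 2 eigenvalues are distinct, so C is diagonalizable.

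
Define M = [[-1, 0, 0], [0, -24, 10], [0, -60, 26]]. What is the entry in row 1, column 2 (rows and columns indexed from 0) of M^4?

1040

Characteristic polynomial: t^3 - t^2 - 26t - 24 = (t - 6)(t + 1)(t + 4), so the eigenvalues are -4, -1, 6.
t=-1: eigenvector (1, 0, 0).
t=-4: eigenvector (0, 1, 2).
t=6: eigenvector (0, 1, 3).
P = [[1, 0, 0], [0, 1, 1], [0, 2, 3]], D = diag(-1, -4, 6), P⁻¹ = [[1, 0, 0], [0, 3, -1], [0, -2, 1]].
M⁴ = P·diag(1, 256, 1296)·P⁻¹ = [[1, 0, 0], [0, -1824, 1040], [0, -6240, 3376]].
The requested entry is 1040.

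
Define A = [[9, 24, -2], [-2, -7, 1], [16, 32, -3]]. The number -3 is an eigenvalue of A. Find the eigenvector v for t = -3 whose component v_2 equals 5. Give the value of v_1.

A + 3I = [[12, 24, -2], [-2, -4, 1], [16, 32, 0]].
Solving (A + 3I)v = 0 gives the eigenspace spanned by (-10, 5, 0).
With v_2 = 5, v = (-10, 5, 0), so v_1 = -10.

-10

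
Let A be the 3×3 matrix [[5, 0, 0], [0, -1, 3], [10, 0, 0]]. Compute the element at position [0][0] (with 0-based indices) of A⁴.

625

Characteristic polynomial: s^3 - 4s^2 - 5s = s(s - 5)(s + 1), so the eigenvalues are -1, 0, 5.
s=5: eigenvector (1, 1, 2).
s=-1: eigenvector (0, 1, 0).
s=0: eigenvector (0, 3, 1).
P = [[1, 0, 0], [1, 1, 3], [2, 0, 1]], D = diag(5, -1, 0), P⁻¹ = [[1, 0, 0], [5, 1, -3], [-2, 0, 1]].
A⁴ = P·diag(625, 1, 0)·P⁻¹ = [[625, 0, 0], [630, 1, -3], [1250, 0, 0]].
The requested entry is 625.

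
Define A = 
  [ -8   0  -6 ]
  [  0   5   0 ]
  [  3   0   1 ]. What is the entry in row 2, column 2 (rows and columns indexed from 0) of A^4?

Characteristic polynomial: r^3 + 2r^2 - 25r - 50 = (r - 5)(r + 2)(r + 5), so the eigenvalues are -5, -2, 5.
r=-2: eigenvector (-1, 0, 1).
r=5: eigenvector (0, 1, 0).
r=-5: eigenvector (-2, 0, 1).
P = [[-1, 0, -2], [0, 1, 0], [1, 0, 1]], D = diag(-2, 5, -5), P⁻¹ = [[1, 0, 2], [0, 1, 0], [-1, 0, -1]].
A⁴ = P·diag(16, 625, 625)·P⁻¹ = [[1234, 0, 1218], [0, 625, 0], [-609, 0, -593]].
The requested entry is -593.

-593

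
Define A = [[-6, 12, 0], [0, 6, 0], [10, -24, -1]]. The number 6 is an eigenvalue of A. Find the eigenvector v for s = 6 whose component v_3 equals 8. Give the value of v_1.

-4

A − 6I = [[-12, 12, 0], [0, 0, 0], [10, -24, -7]].
Solving (A − 6I)v = 0 gives the eigenspace spanned by (-4, -4, 8).
With v_3 = 8, v = (-4, -4, 8), so v_1 = -4.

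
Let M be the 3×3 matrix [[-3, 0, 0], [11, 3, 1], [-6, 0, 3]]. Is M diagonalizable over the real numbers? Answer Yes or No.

Characteristic polynomial: p(t) = t^3 - 3t^2 - 9t + 27 = (t - 3)^2(t + 3).
t = 3 has algebraic multiplicity 2; rank(M − 3I) = 2, so geometric multiplicity = 1.
Geometric multiplicity < algebraic multiplicity, so M is not diagonalizable.

No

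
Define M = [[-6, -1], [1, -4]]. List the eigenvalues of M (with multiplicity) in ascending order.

-5, -5

Characteristic polynomial: p(t) = t^2 + 10t + 25 = (t + 5)^2.
Roots (with multiplicity): -5, -5.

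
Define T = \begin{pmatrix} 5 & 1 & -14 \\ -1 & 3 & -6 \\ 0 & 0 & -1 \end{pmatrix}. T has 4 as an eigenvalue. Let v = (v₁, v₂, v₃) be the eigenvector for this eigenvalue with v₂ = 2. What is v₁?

-2

T − 4I = [[1, 1, -14], [-1, -1, -6], [0, 0, -5]].
Solving (T − 4I)v = 0 gives the eigenspace spanned by (-2, 2, 0).
With v₂ = 2, v = (-2, 2, 0), so v₁ = -2.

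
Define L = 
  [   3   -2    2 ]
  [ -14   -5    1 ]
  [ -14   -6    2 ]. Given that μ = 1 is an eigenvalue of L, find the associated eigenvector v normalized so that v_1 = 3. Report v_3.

-12

L − 1I = [[2, -2, 2], [-14, -6, 1], [-14, -6, 1]].
Solving (L − 1I)v = 0 gives the eigenspace spanned by (3, -9, -12).
With v_1 = 3, v = (3, -9, -12), so v_3 = -12.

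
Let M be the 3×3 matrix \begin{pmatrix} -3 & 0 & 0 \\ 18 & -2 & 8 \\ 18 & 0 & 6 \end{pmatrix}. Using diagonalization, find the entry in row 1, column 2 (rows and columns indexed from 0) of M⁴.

1280

Characteristic polynomial: r^3 - r^2 - 24r - 36 = (r - 6)(r + 2)(r + 3), so the eigenvalues are -3, -2, 6.
r=6: eigenvector (0, 1, 1).
r=-2: eigenvector (0, 1, 0).
r=-3: eigenvector (1, -2, -2).
P = [[0, 0, 1], [1, 1, -2], [1, 0, -2]], D = diag(6, -2, -3), P⁻¹ = [[2, 0, 1], [0, 1, -1], [1, 0, 0]].
M⁴ = P·diag(1296, 16, 81)·P⁻¹ = [[81, 0, 0], [2430, 16, 1280], [2430, 0, 1296]].
The requested entry is 1280.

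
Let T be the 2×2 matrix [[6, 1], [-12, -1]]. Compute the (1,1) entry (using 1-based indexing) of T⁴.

276

Characteristic polynomial: λ^2 - 5λ + 6 = (λ - 3)(λ - 2), so the eigenvalues are 2, 3.
λ=2: eigenvector (-1, 4).
λ=3: eigenvector (1, -3).
P = [[-1, 1], [4, -3]], D = diag(2, 3), P⁻¹ = [[3, 1], [4, 1]].
T⁴ = P·diag(16, 81)·P⁻¹ = [[276, 65], [-780, -179]].
The requested entry is 276.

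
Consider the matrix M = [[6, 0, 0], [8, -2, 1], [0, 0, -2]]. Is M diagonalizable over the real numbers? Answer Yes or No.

Characteristic polynomial: p(s) = s^3 - 2s^2 - 20s - 24 = (s - 6)(s + 2)^2.
s = -2 has algebraic multiplicity 2; rank(M + 2I) = 2, so geometric multiplicity = 1.
Geometric multiplicity < algebraic multiplicity, so M is not diagonalizable.

No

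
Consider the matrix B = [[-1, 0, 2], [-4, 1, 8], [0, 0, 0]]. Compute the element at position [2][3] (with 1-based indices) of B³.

Characteristic polynomial: s^3 - s = s(s - 1)(s + 1), so the eigenvalues are -1, 0, 1.
s=0: eigenvector (2, 0, 1).
s=1: eigenvector (0, 1, 0).
s=-1: eigenvector (1, 2, 0).
P = [[2, 0, 1], [0, 1, 2], [1, 0, 0]], D = diag(0, 1, -1), P⁻¹ = [[0, 0, 1], [-2, 1, 4], [1, 0, -2]].
B³ = P·diag(0, 1, -1)·P⁻¹ = [[-1, 0, 2], [-4, 1, 8], [0, 0, 0]].
The requested entry is 8.

8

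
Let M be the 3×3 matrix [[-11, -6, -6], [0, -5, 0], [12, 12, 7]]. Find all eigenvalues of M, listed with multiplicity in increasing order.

Characteristic polynomial: p(r) = r^3 + 9r^2 + 15r - 25 = (r - 1)(r + 5)^2.
Roots (with multiplicity): -5, -5, 1.

-5, -5, 1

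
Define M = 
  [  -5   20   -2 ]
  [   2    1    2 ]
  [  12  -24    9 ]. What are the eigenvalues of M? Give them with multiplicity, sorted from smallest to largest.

-3, 3, 5

Characteristic polynomial: p(s) = s^3 - 5s^2 - 9s + 45 = (s - 5)(s - 3)(s + 3).
Roots (with multiplicity): -3, 3, 5.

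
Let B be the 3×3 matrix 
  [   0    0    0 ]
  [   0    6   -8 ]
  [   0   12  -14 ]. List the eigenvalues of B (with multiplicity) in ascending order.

Characteristic polynomial: p(r) = r^3 + 8r^2 + 12r = r(r + 2)(r + 6).
Roots (with multiplicity): -6, -2, 0.

-6, -2, 0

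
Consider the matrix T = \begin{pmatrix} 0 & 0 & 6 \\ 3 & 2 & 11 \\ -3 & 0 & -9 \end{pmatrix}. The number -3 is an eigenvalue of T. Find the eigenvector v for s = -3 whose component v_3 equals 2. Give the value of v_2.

-2

T + 3I = [[3, 0, 6], [3, 5, 11], [-3, 0, -6]].
Solving (T + 3I)v = 0 gives the eigenspace spanned by (-4, -2, 2).
With v_3 = 2, v = (-4, -2, 2), so v_2 = -2.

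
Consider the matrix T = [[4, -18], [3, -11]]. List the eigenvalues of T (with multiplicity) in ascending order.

Characteristic polynomial: p(r) = r^2 + 7r + 10 = (r + 2)(r + 5).
Roots (with multiplicity): -5, -2.

-5, -2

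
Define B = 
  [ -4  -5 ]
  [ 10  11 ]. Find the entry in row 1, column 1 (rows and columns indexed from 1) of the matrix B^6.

Characteristic polynomial: r^2 - 7r + 6 = (r - 6)(r - 1), so the eigenvalues are 1, 6.
r=6: eigenvector (-1, 2).
r=1: eigenvector (1, -1).
P = [[-1, 1], [2, -1]], D = diag(6, 1), P⁻¹ = [[1, 1], [2, 1]].
B⁶ = P·diag(46656, 1)·P⁻¹ = [[-46654, -46655], [93310, 93311]].
The requested entry is -46654.

-46654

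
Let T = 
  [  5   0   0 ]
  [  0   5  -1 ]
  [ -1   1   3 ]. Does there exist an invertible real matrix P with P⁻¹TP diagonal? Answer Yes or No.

Characteristic polynomial: p(s) = s^3 - 13s^2 + 56s - 80 = (s - 5)(s - 4)^2.
s = 4 has algebraic multiplicity 2; rank(T − 4I) = 2, so geometric multiplicity = 1.
Geometric multiplicity < algebraic multiplicity, so T is not diagonalizable.

No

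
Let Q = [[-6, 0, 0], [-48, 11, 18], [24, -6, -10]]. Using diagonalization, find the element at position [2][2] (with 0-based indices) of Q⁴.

-44

Characteristic polynomial: μ^3 + 5μ^2 - 8μ - 12 = (μ - 2)(μ + 1)(μ + 6), so the eigenvalues are -6, -1, 2.
μ=-1: eigenvector (0, -3, 2).
μ=-6: eigenvector (1, 6, -3).
μ=2: eigenvector (0, -2, 1).
P = [[0, 1, 0], [-3, 6, -2], [2, -3, 1]], D = diag(-1, -6, 2), P⁻¹ = [[0, 1, 2], [1, 0, 0], [3, -2, -3]].
Q⁴ = P·diag(1, 1296, 16)·P⁻¹ = [[1296, 0, 0], [7680, 61, 90], [-3840, -30, -44]].
The requested entry is -44.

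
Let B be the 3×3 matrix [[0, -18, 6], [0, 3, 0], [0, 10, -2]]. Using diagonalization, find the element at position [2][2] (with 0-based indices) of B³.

Characteristic polynomial: t^3 - t^2 - 6t = t(t - 3)(t + 2), so the eigenvalues are -2, 0, 3.
t=0: eigenvector (1, 0, 0).
t=3: eigenvector (-2, 1, 2).
t=-2: eigenvector (-3, 0, 1).
P = [[1, -2, -3], [0, 1, 0], [0, 2, 1]], D = diag(0, 3, -2), P⁻¹ = [[1, -4, 3], [0, 1, 0], [0, -2, 1]].
B³ = P·diag(0, 27, -8)·P⁻¹ = [[0, -102, 24], [0, 27, 0], [0, 70, -8]].
The requested entry is -8.

-8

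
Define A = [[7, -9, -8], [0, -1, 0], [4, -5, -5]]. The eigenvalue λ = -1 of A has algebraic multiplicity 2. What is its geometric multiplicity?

A + 1I = [[8, -9, -8], [0, 0, 0], [4, -5, -4]].
This matrix has rank 2, so its null space has dimension 3 − 2 = 1.

1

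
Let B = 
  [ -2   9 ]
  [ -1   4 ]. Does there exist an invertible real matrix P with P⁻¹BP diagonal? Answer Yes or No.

Characteristic polynomial: p(s) = s^2 - 2s + 1 = (s - 1)^2.
s = 1 has algebraic multiplicity 2; rank(B − 1I) = 1, so geometric multiplicity = 1.
Geometric multiplicity < algebraic multiplicity, so B is not diagonalizable.

No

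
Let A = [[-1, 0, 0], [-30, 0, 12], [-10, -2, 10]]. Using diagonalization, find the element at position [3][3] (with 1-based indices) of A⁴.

3376

Characteristic polynomial: μ^3 - 9μ^2 + 14μ + 24 = (μ - 6)(μ - 4)(μ + 1), so the eigenvalues are -1, 4, 6.
μ=-1: eigenvector (1, 6, 2).
μ=4: eigenvector (0, 3, 1).
μ=6: eigenvector (0, 2, 1).
P = [[1, 0, 0], [6, 3, 2], [2, 1, 1]], D = diag(-1, 4, 6), P⁻¹ = [[1, 0, 0], [-2, 1, -2], [0, -1, 3]].
A⁴ = P·diag(1, 256, 1296)·P⁻¹ = [[1, 0, 0], [-1530, -1824, 6240], [-510, -1040, 3376]].
The requested entry is 3376.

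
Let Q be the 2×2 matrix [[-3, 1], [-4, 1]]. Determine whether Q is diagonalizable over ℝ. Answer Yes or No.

Characteristic polynomial: p(r) = r^2 + 2r + 1 = (r + 1)^2.
r = -1 has algebraic multiplicity 2; rank(Q + 1I) = 1, so geometric multiplicity = 1.
Geometric multiplicity < algebraic multiplicity, so Q is not diagonalizable.

No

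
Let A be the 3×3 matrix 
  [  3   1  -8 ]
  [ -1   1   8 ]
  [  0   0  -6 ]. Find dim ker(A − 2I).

1

A − 2I = [[1, 1, -8], [-1, -1, 8], [0, 0, -8]].
This matrix has rank 2, so its null space has dimension 3 − 2 = 1.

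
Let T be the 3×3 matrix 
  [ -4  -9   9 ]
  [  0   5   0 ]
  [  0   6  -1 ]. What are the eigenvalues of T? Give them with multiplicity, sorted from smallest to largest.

Characteristic polynomial: p(μ) = μ^3 - 21μ - 20 = (μ - 5)(μ + 1)(μ + 4).
Roots (with multiplicity): -4, -1, 5.

-4, -1, 5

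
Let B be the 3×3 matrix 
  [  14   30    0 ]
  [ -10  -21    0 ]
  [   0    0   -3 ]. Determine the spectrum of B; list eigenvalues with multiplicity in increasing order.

-6, -3, -1

Characteristic polynomial: p(r) = r^3 + 10r^2 + 27r + 18 = (r + 1)(r + 3)(r + 6).
Roots (with multiplicity): -6, -3, -1.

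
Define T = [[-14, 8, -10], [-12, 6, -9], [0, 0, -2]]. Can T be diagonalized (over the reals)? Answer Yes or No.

No

Characteristic polynomial: p(r) = r^3 + 10r^2 + 28r + 24 = (r + 2)^2(r + 6).
r = -2 has algebraic multiplicity 2; rank(T + 2I) = 2, so geometric multiplicity = 1.
Geometric multiplicity < algebraic multiplicity, so T is not diagonalizable.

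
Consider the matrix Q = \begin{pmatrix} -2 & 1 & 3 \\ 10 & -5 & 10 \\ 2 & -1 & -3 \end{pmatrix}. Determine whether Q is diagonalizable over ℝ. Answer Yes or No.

Characteristic polynomial: p(t) = t^3 + 10t^2 + 25t = t(t + 5)^2.
t = -5 has algebraic multiplicity 2; rank(Q + 5I) = 2, so geometric multiplicity = 1.
Geometric multiplicity < algebraic multiplicity, so Q is not diagonalizable.

No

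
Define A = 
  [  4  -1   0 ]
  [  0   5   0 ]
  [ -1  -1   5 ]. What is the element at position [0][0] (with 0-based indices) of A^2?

16

Characteristic polynomial: t^3 - 14t^2 + 65t - 100 = (t - 5)^2(t - 4), so the eigenvalues are 4, 5, 5.
t=4: eigenvector (1, 0, 1).
t=5: eigenvector (-1, 1, 0).
t=5: eigenvector (0, 0, 1).
P = [[1, -1, 0], [0, 1, 0], [1, 0, 1]], D = diag(4, 5, 5), P⁻¹ = [[1, 1, 0], [0, 1, 0], [-1, -1, 1]].
A² = P·diag(16, 25, 25)·P⁻¹ = [[16, -9, 0], [0, 25, 0], [-9, -9, 25]].
The requested entry is 16.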